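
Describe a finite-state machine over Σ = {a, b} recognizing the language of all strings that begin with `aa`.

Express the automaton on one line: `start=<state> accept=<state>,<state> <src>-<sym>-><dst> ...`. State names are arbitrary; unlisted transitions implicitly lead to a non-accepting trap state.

start=q0 accept=q2 q0-a->q1 q0-b->q3 q1-a->q2 q1-b->q3 q2-a->q2 q2-b->q2 q3-a->q3 q3-b->q3

Check the first 2 symbols one by one: q0 through q1 record how many have matched `aa` so far; any wrong symbol goes to the dead state q3. After all 2 match we enter the accepting sink q2.
With 4 states:
        a   b  
>  q0   q1  q3 
   q1   q2  q3 
 * q2   q2  q2 
   q3   q3  q3 
(> = start, * = accepting)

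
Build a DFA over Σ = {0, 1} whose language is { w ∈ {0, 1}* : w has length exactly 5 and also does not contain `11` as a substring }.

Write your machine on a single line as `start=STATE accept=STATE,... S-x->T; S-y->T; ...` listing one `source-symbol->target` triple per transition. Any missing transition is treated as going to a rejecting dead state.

Handle the two conditions separately and then intersect. The first has 7 states tracking the input length, saturating at 6; the second has 3 states tracking partial matches of the forbidden pattern `11`. A product state is a pair (one from each), accepting exactly when both do.
18 states suffice.
          0    1  
>  S0     S1   S2 
   S1     S3   S4 
   S2     S3   S5 
   S3     S6   S7 
   S4     S6   S8 
   S5     S8   S8 
   S6     S9  S10 
   S7     S9  S11 
   S8    S11  S11 
   S9    S12  S13 
   S10   S12  S14 
   S11   S14  S14 
 * S12   S15  S16 
 * S13   S15  S17 
   S14   S17  S17 
   S15   S15  S16 
   S16   S15  S17 
   S17   S17  S17 
(> = start, * = accepting)

start=S0; accept=S12,S13; S0-0->S1; S0-1->S2; S1-0->S3; S1-1->S4; S2-0->S3; S2-1->S5; S3-0->S6; S3-1->S7; S4-0->S6; S4-1->S8; S5-0->S8; S5-1->S8; S6-0->S9; S6-1->S10; S7-0->S9; S7-1->S11; S8-0->S11; S8-1->S11; S9-0->S12; S9-1->S13; S10-0->S12; S10-1->S14; S11-0->S14; S11-1->S14; S12-0->S15; S12-1->S16; S13-0->S15; S13-1->S17; S14-0->S17; S14-1->S17; S15-0->S15; S15-1->S16; S16-0->S15; S16-1->S17; S17-0->S17; S17-1->S17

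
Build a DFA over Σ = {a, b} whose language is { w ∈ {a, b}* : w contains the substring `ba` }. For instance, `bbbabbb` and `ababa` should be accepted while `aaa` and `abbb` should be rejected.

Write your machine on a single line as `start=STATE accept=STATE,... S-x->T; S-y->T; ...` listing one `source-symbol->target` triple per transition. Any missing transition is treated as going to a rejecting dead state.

start=q0; accept=q2; q0-a->q0; q0-b->q1; q1-a->q2; q1-b->q1; q2-a->q2; q2-b->q2

States q0..q1 record the length of the longest prefix of `ba` that matches the current input suffix. Reaching q2 means `ba` has been seen, and we stay there forever. Accept from q2.
With 3 states:
        a   b  
>  q0   q0  q1 
   q1   q2  q1 
 * q2   q2  q2 
(> = start, * = accepting)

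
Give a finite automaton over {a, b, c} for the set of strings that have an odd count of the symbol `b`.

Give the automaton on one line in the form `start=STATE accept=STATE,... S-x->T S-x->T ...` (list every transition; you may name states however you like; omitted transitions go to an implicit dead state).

start=q0 accept=q1 q0-a->q0 q0-b->q1 q0-c->q0 q1-a->q1 q1-b->q0 q1-c->q1

The only thing that matters is how many `b`s have appeared, reduced mod 2. Use one state per residue: q0 for 0, …, q1 for 1. Reading `b` moves to the next residue; anything else stays put. q1 is accepting.
2 states suffice.
        a   b   c  
>  q0   q0  q1  q0 
 * q1   q1  q0  q1 
(> = start, * = accepting)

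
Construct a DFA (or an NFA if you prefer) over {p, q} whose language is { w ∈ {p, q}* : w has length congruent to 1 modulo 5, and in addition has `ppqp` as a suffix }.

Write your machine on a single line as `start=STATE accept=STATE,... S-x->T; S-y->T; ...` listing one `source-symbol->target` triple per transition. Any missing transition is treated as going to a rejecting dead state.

Run two small machines in parallel and take their product. One (5 states) tracks the input length modulo 5; the other (5 states) tracks how much of the suffix `ppqp` has currently been matched. Each combined state is a pair, one component from each; accept when both components accept. Minimizing collapses redundant product states.
A 9-state machine:
        p   q  
>  S0   S1  S1 
   S1   S2  S2 
   S2   S3  S4 
   S3   S5  S6 
   S4   S6  S6 
   S5   S0  S7 
   S6   S0  S0 
   S7   S8  S1 
 * S8   S2  S2 
(> = start, * = accepting)

start=S0; accept=S8; S0-p->S1; S0-q->S1; S1-p->S2; S1-q->S2; S2-p->S3; S2-q->S4; S3-p->S5; S3-q->S6; S4-p->S6; S4-q->S6; S5-p->S0; S5-q->S7; S6-p->S0; S6-q->S0; S7-p->S8; S7-q->S1; S8-p->S2; S8-q->S2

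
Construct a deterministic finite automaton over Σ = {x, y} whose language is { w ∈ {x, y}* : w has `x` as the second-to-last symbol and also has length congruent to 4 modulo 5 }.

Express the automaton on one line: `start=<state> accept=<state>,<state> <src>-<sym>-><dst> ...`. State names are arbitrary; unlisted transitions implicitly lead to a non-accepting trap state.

start=S0 accept=S11,S12 S0-x->S1 S0-y->S2 S1-x->S3 S1-y->S4 S2-x->S5 S2-y->S6 S3-x->S7 S3-y->S8 S4-x->S9 S4-y->S10 S5-x->S7 S5-y->S8 S6-x->S9 S6-y->S10 S7-x->S11 S7-y->S12 S8-x->S13 S8-y->S14 S9-x->S11 S9-y->S12 S10-x->S13 S10-y->S14 S11-x->S15 S11-y->S16 S12-x->S17 S12-y->S18 S13-x->S15 S13-y->S16 S14-x->S17 S14-y->S18 S15-x->S19 S15-y->S20 S16-x->S21 S16-y->S22 S17-x->S19 S17-y->S20 S18-x->S21 S18-y->S22 S19-x->S3 S19-y->S4 S20-x->S5 S20-y->S6 S21-x->S3 S21-y->S4 S22-x->S5 S22-y->S6

Run two small machines in parallel and take their product. One (7 states) tracks the last 2 symbols read; the other (5 states) tracks the input length modulo 5. Each combined state is a pair, one component from each; accept when both components accept.
23 states suffice.
          x    y  
>  S0     S1   S2 
   S1     S3   S4 
   S2     S5   S6 
   S3     S7   S8 
   S4     S9  S10 
   S5     S7   S8 
   S6     S9  S10 
   S7    S11  S12 
   S8    S13  S14 
   S9    S11  S12 
   S10   S13  S14 
 * S11   S15  S16 
 * S12   S17  S18 
   S13   S15  S16 
   S14   S17  S18 
   S15   S19  S20 
   S16   S21  S22 
   S17   S19  S20 
   S18   S21  S22 
   S19    S3   S4 
   S20    S5   S6 
   S21    S3   S4 
   S22    S5   S6 
(> = start, * = accepting)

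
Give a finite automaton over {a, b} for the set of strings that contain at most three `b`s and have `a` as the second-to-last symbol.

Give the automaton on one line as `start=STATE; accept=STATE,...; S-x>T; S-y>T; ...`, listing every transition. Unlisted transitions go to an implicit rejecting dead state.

start=q0; accept=q3,q4,q7,q8,q11,q12,q15; q0-a>q1; q0-b>q2; q1-a>q3; q1-b>q4; q2-a>q5; q2-b>q6; q3-a>q3; q3-b>q4; q4-a>q5; q4-b>q6; q5-a>q7; q5-b>q8; q6-a>q9; q6-b>q10; q7-a>q7; q7-b>q8; q8-a>q9; q8-b>q10; q9-a>q11; q9-b>q12; q10-a>q13; q10-b>q14; q11-a>q11; q11-b>q12; q12-a>q13; q12-b>q14; q13-a>q15; q13-b>q14; q14-a>q14; q14-b>q14; q15-a>q15; q15-b>q14

Handle the two conditions separately and then intersect. One (5 states) tracks the count of `b`s, saturating at 4; the other (7 states) tracks the last 2 symbols read. Each combined state is a pair, one component from each; accept when both components accept. After merging equivalent states the machine shrinks.
          a    b  
>  q0     q1   q2 
   q1     q3   q4 
   q2     q5   q6 
 * q3     q3   q4 
 * q4     q5   q6 
   q5     q7   q8 
   q6     q9  q10 
 * q7     q7   q8 
 * q8     q9  q10 
   q9    q11  q12 
   q10   q13  q14 
 * q11   q11  q12 
 * q12   q13  q14 
   q13   q15  q14 
   q14   q14  q14 
 * q15   q15  q14 
(> = start, * = accepting)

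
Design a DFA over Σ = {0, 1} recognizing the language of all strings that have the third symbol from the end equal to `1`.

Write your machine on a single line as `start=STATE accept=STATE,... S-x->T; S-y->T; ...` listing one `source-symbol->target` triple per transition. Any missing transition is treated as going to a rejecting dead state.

start=q0; accept=q11,q12,q13,q14; q0-0->q1; q0-1->q2; q1-0->q3; q1-1->q4; q2-0->q5; q2-1->q6; q3-0->q7; q3-1->q8; q4-0->q9; q4-1->q10; q5-0->q11; q5-1->q12; q6-0->q13; q6-1->q14; q7-0->q7; q7-1->q8; q8-0->q9; q8-1->q10; q9-0->q11; q9-1->q12; q10-0->q13; q10-1->q14; q11-0->q7; q11-1->q8; q12-0->q9; q12-1->q10; q13-0->q11; q13-1->q12; q14-0->q13; q14-1->q14

A DFA must remember the last 3 symbols (since which symbol is third-to-last isn't known until the input ends). Use one state per possible window of the last ≤3 symbols; accept from those whose window starts with `1`.
15 states suffice.
          0    1  
>  q0     q1   q2 
   q1     q3   q4 
   q2     q5   q6 
   q3     q7   q8 
   q4     q9  q10 
   q5    q11  q12 
   q6    q13  q14 
   q7     q7   q8 
   q8     q9  q10 
   q9    q11  q12 
   q10   q13  q14 
 * q11    q7   q8 
 * q12    q9  q10 
 * q13   q11  q12 
 * q14   q13  q14 
(> = start, * = accepting)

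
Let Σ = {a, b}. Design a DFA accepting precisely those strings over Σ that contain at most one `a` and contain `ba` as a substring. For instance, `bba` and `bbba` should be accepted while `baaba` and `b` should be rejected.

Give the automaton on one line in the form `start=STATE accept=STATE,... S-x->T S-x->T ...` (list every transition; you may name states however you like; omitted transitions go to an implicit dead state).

Build one automaton per condition and run them in lockstep. One (3 states) tracks the count of `a`s, saturating at 2; the other (3 states) tracks whether and how much of `ba` has been seen. Each combined state is a pair, one component from each; accept when both components accept. Equivalent product states are then merged.
4 states suffice.
        a   b  
>  s0   s1  s2 
   s1   s1  s1 
   s2   s3  s2 
 * s3   s1  s3 
(> = start, * = accepting)

start=s0 accept=s3 s0-a->s1 s0-b->s2 s1-a->s1 s1-b->s1 s2-a->s3 s2-b->s2 s3-a->s1 s3-b->s3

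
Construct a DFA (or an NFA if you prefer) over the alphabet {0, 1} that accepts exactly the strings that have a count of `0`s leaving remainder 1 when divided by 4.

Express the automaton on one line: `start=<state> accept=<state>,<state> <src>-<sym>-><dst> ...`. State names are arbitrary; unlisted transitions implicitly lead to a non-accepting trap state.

start=A accept=B A-0->B A-1->A B-0->C B-1->B C-0->D C-1->C D-0->A D-1->D

The only thing that matters is how many `0`s have appeared, reduced mod 4. Use one state per residue: A for 0, …, D for 3. Reading `0` moves to the next residue; anything else stays put. B is accepting.
       0  1 
>  A   B  A 
 * B   C  B 
   C   D  C 
   D   A  D 
(> = start, * = accepting)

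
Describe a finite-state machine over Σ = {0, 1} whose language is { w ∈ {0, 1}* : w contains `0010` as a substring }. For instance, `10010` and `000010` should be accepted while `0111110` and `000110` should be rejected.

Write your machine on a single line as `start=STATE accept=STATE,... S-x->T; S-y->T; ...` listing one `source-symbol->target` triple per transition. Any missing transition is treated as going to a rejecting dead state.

start=S0; accept=S4; S0-0->S1; S0-1->S0; S1-0->S2; S1-1->S0; S2-0->S2; S2-1->S3; S3-0->S4; S3-1->S0; S4-0->S4; S4-1->S4

States S0..S3 record the length of the longest prefix of `0010` that matches the current input suffix. Reaching S4 means `0010` has been seen, and we stay there forever. Accept from S4.
5 states suffice.
        0   1  
>  S0   S1  S0 
   S1   S2  S0 
   S2   S2  S3 
   S3   S4  S0 
 * S4   S4  S4 
(> = start, * = accepting)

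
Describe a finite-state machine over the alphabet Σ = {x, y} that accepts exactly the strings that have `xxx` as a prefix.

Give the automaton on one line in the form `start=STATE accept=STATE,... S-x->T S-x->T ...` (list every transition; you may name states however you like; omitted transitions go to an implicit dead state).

Check the first 3 symbols one by one: q0 through q2 record how many have matched `xxx` so far; any wrong symbol goes to the dead state q4. After all 3 match we enter the accepting sink q3.
        x   y  
>  q0   q1  q4 
   q1   q2  q4 
   q2   q3  q4 
 * q3   q3  q3 
   q4   q4  q4 
(> = start, * = accepting)

start=q0 accept=q3 q0-x->q1 q0-y->q4 q1-x->q2 q1-y->q4 q2-x->q3 q2-y->q4 q3-x->q3 q3-y->q3 q4-x->q4 q4-y->q4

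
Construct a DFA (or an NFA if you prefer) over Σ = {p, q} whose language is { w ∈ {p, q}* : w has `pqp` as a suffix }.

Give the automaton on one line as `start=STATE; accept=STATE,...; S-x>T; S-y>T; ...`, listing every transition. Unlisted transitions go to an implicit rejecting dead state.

Remember how much of `pqp` the current input suffix matches. State A means no match yet; B means the last symbol is `p`; C means the last 2 symbols are `pq`; D means the last 3 symbols are `pqp`. Only D accepts. On a mismatch, fall back to the longest proper suffix that is still a prefix of `pqp`.
With 4 states:
       p  q 
>  A   B  A 
   B   B  C 
   C   D  A 
 * D   B  C 
(> = start, * = accepting)

start=A; accept=D; A-p>B; A-q>A; B-p>B; B-q>C; C-p>D; C-q>A; D-p>B; D-q>C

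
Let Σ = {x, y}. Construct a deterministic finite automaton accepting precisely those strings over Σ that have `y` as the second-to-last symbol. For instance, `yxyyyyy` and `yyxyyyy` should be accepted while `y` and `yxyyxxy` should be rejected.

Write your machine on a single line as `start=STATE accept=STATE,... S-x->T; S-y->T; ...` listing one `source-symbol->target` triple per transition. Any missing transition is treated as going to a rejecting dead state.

Because acceptance depends on a position counted from the end, the machine has to buffer the most recent 2 symbols. Make each state the string of the last up-to-2 symbols read; on input `x` shift the window left and append `x`. Accept when the buffered window has length 2 and begins with `y`.
With 7 states:
        x   y  
>  q0   q1  q2 
   q1   q3  q4 
   q2   q5  q6 
   q3   q3  q4 
   q4   q5  q6 
 * q5   q3  q4 
 * q6   q5  q6 
(> = start, * = accepting)

start=q0; accept=q5,q6; q0-x->q1; q0-y->q2; q1-x->q3; q1-y->q4; q2-x->q5; q2-y->q6; q3-x->q3; q3-y->q4; q4-x->q5; q4-y->q6; q5-x->q3; q5-y->q4; q6-x->q5; q6-y->q6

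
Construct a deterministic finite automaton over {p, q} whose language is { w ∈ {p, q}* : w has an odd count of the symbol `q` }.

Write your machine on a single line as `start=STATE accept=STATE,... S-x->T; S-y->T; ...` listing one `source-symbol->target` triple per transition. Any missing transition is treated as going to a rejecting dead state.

start=A; accept=B; A-p->A; A-q->B; B-p->B; B-q->A

Keep the running count of `q`s modulo 2: each `q` advances along the cycle A → B → A while other symbols loop. Accept at B.
2 states suffice.
       p  q 
>  A   A  B 
 * B   B  A 
(> = start, * = accepting)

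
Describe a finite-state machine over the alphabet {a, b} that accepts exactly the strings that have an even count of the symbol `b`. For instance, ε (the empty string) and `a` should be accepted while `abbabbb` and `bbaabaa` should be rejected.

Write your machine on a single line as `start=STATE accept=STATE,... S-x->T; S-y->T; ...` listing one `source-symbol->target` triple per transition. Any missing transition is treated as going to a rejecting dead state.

The only thing that matters is how many `b`s have appeared, reduced mod 2. Use one state per residue: q0 for 0, …, q1 for 1. Reading `b` moves to the next residue; anything else stays put. q0 is accepting.
A 2-state machine:
        a   b  
>* q0   q0  q1 
   q1   q1  q0 
(> = start, * = accepting)

start=q0; accept=q0; q0-a->q0; q0-b->q1; q1-a->q1; q1-b->q0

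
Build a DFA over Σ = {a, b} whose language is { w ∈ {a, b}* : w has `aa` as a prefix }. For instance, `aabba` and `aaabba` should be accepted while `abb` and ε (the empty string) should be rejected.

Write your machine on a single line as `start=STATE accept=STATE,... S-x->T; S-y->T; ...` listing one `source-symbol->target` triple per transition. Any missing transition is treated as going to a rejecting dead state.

start=q0; accept=q2; q0-a->q1; q0-b->q3; q1-a->q2; q1-b->q3; q2-a->q2; q2-b->q2; q3-a->q3; q3-b->q3

Check the first 2 symbols one by one: q0 through q1 record how many have matched `aa` so far; any wrong symbol goes to the dead state q3. After all 2 match we enter the accepting sink q2.
4 states suffice.
        a   b  
>  q0   q1  q3 
   q1   q2  q3 
 * q2   q2  q2 
   q3   q3  q3 
(> = start, * = accepting)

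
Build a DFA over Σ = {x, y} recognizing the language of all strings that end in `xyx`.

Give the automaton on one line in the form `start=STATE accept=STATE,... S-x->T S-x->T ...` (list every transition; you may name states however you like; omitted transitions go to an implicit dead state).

Let each state record the length of the longest suffix of the input read so far that is also a prefix of `xyx`. q1 means the last symbol is `x`; q2 means the last 2 symbols are `xy`; q3 means the last 3 symbols are `xyx`. Accept only at q3, where the string currently ends in `xyx`.
        x   y  
>  q0   q1  q0 
   q1   q1  q2 
   q2   q3  q0 
 * q3   q1  q2 
(> = start, * = accepting)

start=q0 accept=q3 q0-x->q1 q0-y->q0 q1-x->q1 q1-y->q2 q2-x->q3 q2-y->q0 q3-x->q1 q3-y->q2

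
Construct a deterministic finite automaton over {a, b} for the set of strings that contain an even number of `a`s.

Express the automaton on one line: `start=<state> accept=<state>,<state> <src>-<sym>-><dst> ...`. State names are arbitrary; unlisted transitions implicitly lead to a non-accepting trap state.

start=S0 accept=S0 S0-a->S1 S0-b->S0 S1-a->S0 S1-b->S1

Keep the running count of `a`s modulo 2: each `a` advances along the cycle S0 → S1 → S0 while other symbols loop. Accept at S0.
2 states suffice.
        a   b  
>* S0   S1  S0 
   S1   S0  S1 
(> = start, * = accepting)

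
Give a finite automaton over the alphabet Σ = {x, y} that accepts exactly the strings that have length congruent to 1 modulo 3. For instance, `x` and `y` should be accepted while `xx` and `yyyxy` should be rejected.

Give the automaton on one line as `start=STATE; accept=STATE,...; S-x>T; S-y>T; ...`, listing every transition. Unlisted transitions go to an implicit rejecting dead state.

start=q0; accept=q1; q0-x>q1; q0-y>q1; q1-x>q2; q1-y>q2; q2-x>q0; q2-y>q0

Count input length modulo 3: every symbol advances one step around the cycle q0 → q1 → q2 → q0. Accept at q1.
A 3-state machine:
        x   y  
>  q0   q1  q1 
 * q1   q2  q2 
   q2   q0  q0 
(> = start, * = accepting)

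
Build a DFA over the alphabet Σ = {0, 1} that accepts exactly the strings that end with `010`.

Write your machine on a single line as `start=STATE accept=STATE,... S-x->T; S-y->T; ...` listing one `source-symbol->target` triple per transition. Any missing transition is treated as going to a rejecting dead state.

start=q0; accept=q3; q0-0->q1; q0-1->q0; q1-0->q1; q1-1->q2; q2-0->q3; q2-1->q0; q3-0->q1; q3-1->q2

Remember how much of `010` the current input suffix matches. State q0 means no match yet; q1 means the last symbol is `0`; q2 means the last 2 symbols are `01`; q3 means the last 3 symbols are `010`. Only q3 accepts. On a mismatch, fall back to the longest proper suffix that is still a prefix of `010`.
4 states suffice.
        0   1  
>  q0   q1  q0 
   q1   q1  q2 
   q2   q3  q0 
 * q3   q1  q2 
(> = start, * = accepting)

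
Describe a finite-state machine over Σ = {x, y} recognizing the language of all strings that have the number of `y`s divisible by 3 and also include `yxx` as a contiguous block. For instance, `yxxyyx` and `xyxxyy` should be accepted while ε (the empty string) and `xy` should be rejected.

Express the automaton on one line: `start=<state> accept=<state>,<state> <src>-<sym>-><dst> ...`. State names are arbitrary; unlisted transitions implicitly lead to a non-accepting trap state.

start=A accept=J A-x->A A-y->B B-x->C B-y->D C-x->E C-y->D D-x->F D-y->G E-x->E E-y->H F-x->H F-y->G G-x->I G-y->B H-x->H H-y->J I-x->J I-y->B J-x->J J-y->E

Build one automaton per condition and run them in lockstep. One (3 states) tracks the count of `y`s modulo 3; the other (4 states) tracks whether and how much of `yxx` has been seen. Each combined state is a pair, one component from each; accept when both components accept.
With 10 states:
       x  y 
>  A   A  B 
   B   C  D 
   C   E  D 
   D   F  G 
   E   E  H 
   F   H  G 
   G   I  B 
   H   H  J 
   I   J  B 
 * J   J  E 
(> = start, * = accepting)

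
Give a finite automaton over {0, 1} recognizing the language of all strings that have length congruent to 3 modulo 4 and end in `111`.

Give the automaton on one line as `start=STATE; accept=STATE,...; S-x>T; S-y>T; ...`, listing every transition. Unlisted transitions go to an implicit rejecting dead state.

start=s0; accept=s9; s0-0>s1; s0-1>s2; s1-0>s3; s1-1>s4; s2-0>s3; s2-1>s5; s3-0>s6; s3-1>s7; s4-0>s6; s4-1>s8; s5-0>s6; s5-1>s9; s6-0>s0; s6-1>s10; s7-0>s0; s7-1>s11; s8-0>s0; s8-1>s12; s9-0>s0; s9-1>s12; s10-0>s1; s10-1>s13; s11-0>s1; s11-1>s14; s12-0>s1; s12-1>s14; s13-0>s3; s13-1>s15; s14-0>s3; s14-1>s15; s15-0>s6; s15-1>s9

Run two small machines in parallel and take their product. The first has 4 states tracking the input length modulo 4; the second has 4 states tracking how much of the suffix `111` has currently been matched. A product state is a pair (one from each), accepting exactly when both do.
          0    1  
>  s0     s1   s2 
   s1     s3   s4 
   s2     s3   s5 
   s3     s6   s7 
   s4     s6   s8 
   s5     s6   s9 
   s6     s0  s10 
   s7     s0  s11 
   s8     s0  s12 
 * s9     s0  s12 
   s10    s1  s13 
   s11    s1  s14 
   s12    s1  s14 
   s13    s3  s15 
   s14    s3  s15 
   s15    s6   s9 
(> = start, * = accepting)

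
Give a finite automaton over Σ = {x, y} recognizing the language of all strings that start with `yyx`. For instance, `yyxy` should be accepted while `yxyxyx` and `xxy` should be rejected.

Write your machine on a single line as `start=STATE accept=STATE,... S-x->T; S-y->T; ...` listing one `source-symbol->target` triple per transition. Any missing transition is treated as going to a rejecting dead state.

start=s0; accept=s3; s0-x->s4; s0-y->s1; s1-x->s4; s1-y->s2; s2-x->s3; s2-y->s4; s3-x->s3; s3-y->s3; s4-x->s4; s4-y->s4

Check the first 3 symbols one by one: s0 through s2 record how many have matched `yyx` so far; any wrong symbol goes to the dead state s4. After all 3 match we enter the accepting sink s3.
A 5-state machine:
        x   y  
>  s0   s4  s1 
   s1   s4  s2 
   s2   s3  s4 
 * s3   s3  s3 
   s4   s4  s4 
(> = start, * = accepting)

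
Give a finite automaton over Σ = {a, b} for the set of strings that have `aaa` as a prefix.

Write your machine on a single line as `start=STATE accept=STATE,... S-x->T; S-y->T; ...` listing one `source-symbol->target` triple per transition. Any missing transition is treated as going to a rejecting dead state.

Walk along `aaa` while the input agrees: from s0 take `a` to s1, and so on. Any deviation drops to the rejecting sink s4. Once s3 is reached the prefix is confirmed and every continuation is accepted.
A 5-state machine:
        a   b  
>  s0   s1  s4 
   s1   s2  s4 
   s2   s3  s4 
 * s3   s3  s3 
   s4   s4  s4 
(> = start, * = accepting)

start=s0; accept=s3; s0-a->s1; s0-b->s4; s1-a->s2; s1-b->s4; s2-a->s3; s2-b->s4; s3-a->s3; s3-b->s3; s4-a->s4; s4-b->s4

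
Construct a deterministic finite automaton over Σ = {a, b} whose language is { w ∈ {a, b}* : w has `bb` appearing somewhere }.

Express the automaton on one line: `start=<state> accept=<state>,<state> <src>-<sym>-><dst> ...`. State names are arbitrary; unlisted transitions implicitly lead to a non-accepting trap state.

start=S0 accept=S2 S0-a->S0 S0-b->S1 S1-a->S0 S1-b->S2 S2-a->S2 S2-b->S2

States S0..S1 record the length of the longest prefix of `bb` that matches the current input suffix. Reaching S2 means `bb` has been seen, and we stay there forever. Accept from S2.
3 states suffice.
        a   b  
>  S0   S0  S1 
   S1   S0  S2 
 * S2   S2  S2 
(> = start, * = accepting)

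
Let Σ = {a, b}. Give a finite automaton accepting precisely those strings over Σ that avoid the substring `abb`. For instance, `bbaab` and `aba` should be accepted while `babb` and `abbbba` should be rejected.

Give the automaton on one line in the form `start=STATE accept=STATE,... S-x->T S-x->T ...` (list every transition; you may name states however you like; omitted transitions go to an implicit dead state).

start=S0 accept=S0,S1,S2 S0-a->S1 S0-b->S0 S1-a->S1 S1-b->S2 S2-a->S1 S2-b->S3 S3-a->S3 S3-b->S3

Track partial matches of the forbidden pattern `abb`. State S3 is a dead state reached once `abb` has occurred; every other state accepts. S0 means no part of `abb` is currently matched.
A 4-state machine:
        a   b  
>* S0   S1  S0 
 * S1   S1  S2 
 * S2   S1  S3 
   S3   S3  S3 
(> = start, * = accepting)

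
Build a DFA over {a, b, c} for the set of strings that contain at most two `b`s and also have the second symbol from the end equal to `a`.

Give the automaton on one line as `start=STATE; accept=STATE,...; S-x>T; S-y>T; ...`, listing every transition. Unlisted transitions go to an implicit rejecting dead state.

Run two small machines in parallel and take their product. One (4 states) tracks the count of `b`s, saturating at 3; the other (13 states) tracks the last 2 symbols read. Each combined state is a pair, one component from each; accept when both components accept. Minimizing collapses redundant product states.
13 states suffice.
          a    b    c  
>  q0     q1   q2   q0 
   q1     q3   q4   q5 
   q2     q6   q7   q2 
 * q3     q3   q4   q5 
 * q4     q6   q7   q2 
 * q5     q1   q2   q0 
   q6     q8   q9   q4 
   q7    q10  q11   q7 
 * q8     q8   q9   q4 
 * q9    q10  q11   q7 
   q10   q12  q11   q9 
   q11   q11  q11  q11 
 * q12   q12  q11   q9 
(> = start, * = accepting)

start=q0; accept=q3,q4,q5,q8,q9,q12; q0-a>q1; q0-b>q2; q0-c>q0; q1-a>q3; q1-b>q4; q1-c>q5; q2-a>q6; q2-b>q7; q2-c>q2; q3-a>q3; q3-b>q4; q3-c>q5; q4-a>q6; q4-b>q7; q4-c>q2; q5-a>q1; q5-b>q2; q5-c>q0; q6-a>q8; q6-b>q9; q6-c>q4; q7-a>q10; q7-b>q11; q7-c>q7; q8-a>q8; q8-b>q9; q8-c>q4; q9-a>q10; q9-b>q11; q9-c>q7; q10-a>q12; q10-b>q11; q10-c>q9; q11-a>q11; q11-b>q11; q11-c>q11; q12-a>q12; q12-b>q11; q12-c>q9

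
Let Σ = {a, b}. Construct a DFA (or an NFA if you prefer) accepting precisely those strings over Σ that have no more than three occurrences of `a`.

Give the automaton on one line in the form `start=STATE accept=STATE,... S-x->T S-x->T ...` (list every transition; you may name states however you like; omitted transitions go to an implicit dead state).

Only the number of `a`s matters, and only up to 4. Make a chain q0 → q1 → q2 → q3 → q4 advanced by each `a` (with q4 absorbing); every other symbol self-loops. The accepting set is {q0, q1, q2, q3}.
5 states suffice.
        a   b  
>* q0   q1  q0 
 * q1   q2  q1 
 * q2   q3  q2 
 * q3   q4  q3 
   q4   q4  q4 
(> = start, * = accepting)

start=q0 accept=q0,q1,q2,q3 q0-a->q1 q0-b->q0 q1-a->q2 q1-b->q1 q2-a->q3 q2-b->q2 q3-a->q4 q3-b->q3 q4-a->q4 q4-b->q4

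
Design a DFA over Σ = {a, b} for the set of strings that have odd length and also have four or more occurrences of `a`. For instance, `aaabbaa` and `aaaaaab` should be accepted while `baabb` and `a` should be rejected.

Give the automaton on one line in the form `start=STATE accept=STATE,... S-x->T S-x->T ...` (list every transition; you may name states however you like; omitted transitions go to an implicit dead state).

Handle the two conditions separately and then intersect. The first has 2 states tracking the input length modulo 2; the second has 6 states tracking the count of `a`s, saturating at 5. A product state is a pair (one from each), accepting exactly when both do. After merging equivalent states the machine shrinks.
10 states suffice.
        a   b  
>  q0   q1  q2 
   q1   q3  q4 
   q2   q4  q0 
   q3   q5  q6 
   q4   q6  q1 
   q5   q7  q8 
   q6   q8  q3 
   q7   q9  q9 
   q8   q9  q5 
 * q9   q7  q7 
(> = start, * = accepting)

start=q0 accept=q9 q0-a->q1 q0-b->q2 q1-a->q3 q1-b->q4 q2-a->q4 q2-b->q0 q3-a->q5 q3-b->q6 q4-a->q6 q4-b->q1 q5-a->q7 q5-b->q8 q6-a->q8 q6-b->q3 q7-a->q9 q7-b->q9 q8-a->q9 q8-b->q5 q9-a->q7 q9-b->q7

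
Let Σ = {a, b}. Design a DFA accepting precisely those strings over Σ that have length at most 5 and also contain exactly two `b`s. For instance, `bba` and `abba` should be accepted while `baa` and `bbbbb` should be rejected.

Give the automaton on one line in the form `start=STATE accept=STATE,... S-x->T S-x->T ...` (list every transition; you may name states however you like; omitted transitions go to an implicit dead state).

Handle the two conditions separately and then intersect. The first has 7 states tracking the input length, saturating at 6; the second has 4 states tracking the count of `b`s, saturating at 3. A product state is a pair (one from each), accepting exactly when both do. Equivalent product states are then merged.
A 13-state machine:
          a    b  
>  q0     q1   q2 
   q1     q3   q4 
   q2     q4   q5 
   q3     q6   q7 
   q4     q7   q8 
 * q5     q8   q9 
   q6     q9  q10 
   q7    q10  q11 
 * q8    q11   q9 
   q9     q9   q9 
   q10    q9  q12 
 * q11   q12   q9 
 * q12    q9   q9 
(> = start, * = accepting)

start=q0 accept=q5,q8,q11,q12 q0-a->q1 q0-b->q2 q1-a->q3 q1-b->q4 q2-a->q4 q2-b->q5 q3-a->q6 q3-b->q7 q4-a->q7 q4-b->q8 q5-a->q8 q5-b->q9 q6-a->q9 q6-b->q10 q7-a->q10 q7-b->q11 q8-a->q11 q8-b->q9 q9-a->q9 q9-b->q9 q10-a->q9 q10-b->q12 q11-a->q12 q11-b->q9 q12-a->q9 q12-b->q9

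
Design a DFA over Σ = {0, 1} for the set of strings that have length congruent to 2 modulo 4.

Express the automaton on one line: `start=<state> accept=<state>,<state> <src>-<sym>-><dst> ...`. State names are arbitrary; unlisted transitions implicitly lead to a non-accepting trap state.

start=S0 accept=S2 S0-0->S1 S0-1->S1 S1-0->S2 S1-1->S2 S2-0->S3 S2-1->S3 S3-0->S0 S3-1->S0

Count input length modulo 4: every symbol advances one step around the cycle S0 → S1 → S2 → S3 → S0. Accept at S2.
A 4-state machine:
        0   1  
>  S0   S1  S1 
   S1   S2  S2 
 * S2   S3  S3 
   S3   S0  S0 
(> = start, * = accepting)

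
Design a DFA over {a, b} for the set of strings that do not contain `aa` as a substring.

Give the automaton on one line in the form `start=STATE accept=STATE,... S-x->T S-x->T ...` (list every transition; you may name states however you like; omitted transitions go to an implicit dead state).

Track partial matches of the forbidden pattern `aa`. State S2 is a dead state reached once `aa` has occurred; every other state accepts. S0 means no part of `aa` is currently matched.
        a   b  
>* S0   S1  S0 
 * S1   S2  S0 
   S2   S2  S2 
(> = start, * = accepting)

start=S0 accept=S0,S1 S0-a->S1 S0-b->S0 S1-a->S2 S1-b->S0 S2-a->S2 S2-b->S2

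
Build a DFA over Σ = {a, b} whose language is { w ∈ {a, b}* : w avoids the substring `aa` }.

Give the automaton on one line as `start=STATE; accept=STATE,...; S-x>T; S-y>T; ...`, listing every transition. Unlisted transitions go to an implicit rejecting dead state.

start=S0; accept=S0,S1; S0-a>S1; S0-b>S0; S1-a>S2; S1-b>S0; S2-a>S2; S2-b>S2

This is the complement of 'contains `aa`'. Use the same substring-matching states — S0 through S2 holding how much of `aa` has just been matched — but flip the accepting set: everything except the trap S2 accepts.
A 3-state machine:
        a   b  
>* S0   S1  S0 
 * S1   S2  S0 
   S2   S2  S2 
(> = start, * = accepting)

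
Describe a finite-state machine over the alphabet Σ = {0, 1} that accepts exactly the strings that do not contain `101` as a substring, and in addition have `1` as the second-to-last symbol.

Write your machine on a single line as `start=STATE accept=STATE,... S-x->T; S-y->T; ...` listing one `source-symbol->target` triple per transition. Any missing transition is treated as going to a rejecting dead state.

start=A; accept=C,D; A-0->A; A-1->B; B-0->C; B-1->D; C-0->A; C-1->E; D-0->C; D-1->D; E-0->E; E-1->E

Run two small machines in parallel and take their product. The first has 4 states tracking partial matches of the forbidden pattern `101`; the second has 7 states tracking the last 2 symbols read. A product state is a pair (one from each), accepting exactly when both do. Equivalent product states are then merged.
       0  1 
>  A   A  B 
   B   C  D 
 * C   A  E 
 * D   C  D 
   E   E  E 
(> = start, * = accepting)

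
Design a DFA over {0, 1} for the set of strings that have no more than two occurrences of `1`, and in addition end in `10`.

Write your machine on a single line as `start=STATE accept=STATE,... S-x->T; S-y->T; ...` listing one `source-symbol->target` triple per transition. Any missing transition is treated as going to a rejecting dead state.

start=S0; accept=S2,S5; S0-0->S0; S0-1->S1; S1-0->S2; S1-1->S3; S2-0->S4; S2-1->S3; S3-0->S5; S3-1->S6; S4-0->S4; S4-1->S3; S5-0->S7; S5-1->S6; S6-0->S8; S6-1->S6; S7-0->S7; S7-1->S6; S8-0->S9; S8-1->S6; S9-0->S9; S9-1->S6

Handle the two conditions separately and then intersect. One (4 states) tracks the count of `1`s, saturating at 3; the other (3 states) tracks how much of the suffix `10` has currently been matched. Each combined state is a pair, one component from each; accept when both components accept.
A 10-state machine:
        0   1  
>  S0   S0  S1 
   S1   S2  S3 
 * S2   S4  S3 
   S3   S5  S6 
   S4   S4  S3 
 * S5   S7  S6 
   S6   S8  S6 
   S7   S7  S6 
   S8   S9  S6 
   S9   S9  S6 
(> = start, * = accepting)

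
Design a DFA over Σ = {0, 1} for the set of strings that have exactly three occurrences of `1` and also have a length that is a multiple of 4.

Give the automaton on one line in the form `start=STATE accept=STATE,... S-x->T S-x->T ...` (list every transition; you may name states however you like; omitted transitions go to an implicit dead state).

start=S0 accept=S12 S0-0->S1 S0-1->S2 S1-0->S3 S1-1->S4 S2-0->S4 S2-1->S5 S3-0->S6 S3-1->S7 S4-0->S7 S4-1->S8 S5-0->S8 S5-1->S9 S6-0->S0 S6-1->S10 S7-0->S10 S7-1->S11 S8-0->S11 S8-1->S12 S9-0->S12 S9-1->S13 S10-0->S2 S10-1->S14 S11-0->S14 S11-1->S15 S12-0->S15 S12-1->S16 S13-0->S16 S13-1->S16 S14-0->S5 S14-1->S17 S15-0->S17 S15-1->S18 S16-0->S18 S16-1->S18 S17-0->S9 S17-1->S19 S18-0->S19 S18-1->S19 S19-0->S13 S19-1->S13

Run two small machines in parallel and take their product. One (5 states) tracks the count of `1`s, saturating at 4; the other (4 states) tracks the input length modulo 4. Each combined state is a pair, one component from each; accept when both components accept.
With 20 states:
          0    1  
>  S0     S1   S2 
   S1     S3   S4 
   S2     S4   S5 
   S3     S6   S7 
   S4     S7   S8 
   S5     S8   S9 
   S6     S0  S10 
   S7    S10  S11 
   S8    S11  S12 
   S9    S12  S13 
   S10    S2  S14 
   S11   S14  S15 
 * S12   S15  S16 
   S13   S16  S16 
   S14    S5  S17 
   S15   S17  S18 
   S16   S18  S18 
   S17    S9  S19 
   S18   S19  S19 
   S19   S13  S13 
(> = start, * = accepting)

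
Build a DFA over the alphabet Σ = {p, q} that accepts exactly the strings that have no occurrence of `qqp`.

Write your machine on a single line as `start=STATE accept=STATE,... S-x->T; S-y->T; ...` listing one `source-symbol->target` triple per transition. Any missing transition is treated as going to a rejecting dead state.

Track partial matches of the forbidden pattern `qqp`. State s3 is a dead state reached once `qqp` has occurred; every other state accepts. s0 means no part of `qqp` is currently matched.
A 4-state machine:
        p   q  
>* s0   s0  s1 
 * s1   s0  s2 
 * s2   s3  s2 
   s3   s3  s3 
(> = start, * = accepting)

start=s0; accept=s0,s1,s2; s0-p->s0; s0-q->s1; s1-p->s0; s1-q->s2; s2-p->s3; s2-q->s2; s3-p->s3; s3-q->s3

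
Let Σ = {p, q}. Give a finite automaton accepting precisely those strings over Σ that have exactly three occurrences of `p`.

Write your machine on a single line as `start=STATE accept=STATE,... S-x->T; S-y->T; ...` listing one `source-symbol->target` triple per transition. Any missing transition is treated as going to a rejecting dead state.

start=S0; accept=S3; S0-p->S1; S0-q->S0; S1-p->S2; S1-q->S1; S2-p->S3; S2-q->S2; S3-p->S4; S3-q->S3; S4-p->S4; S4-q->S4

Count `p`s, saturating at 4: states S0 through S3 mean 0 through 3 `p`s seen; S4 means more than 3. Each `p` increments (capped at S4); other symbols loop. Accept from {S3}.
A 5-state machine:
        p   q  
>  S0   S1  S0 
   S1   S2  S1 
   S2   S3  S2 
 * S3   S4  S3 
   S4   S4  S4 
(> = start, * = accepting)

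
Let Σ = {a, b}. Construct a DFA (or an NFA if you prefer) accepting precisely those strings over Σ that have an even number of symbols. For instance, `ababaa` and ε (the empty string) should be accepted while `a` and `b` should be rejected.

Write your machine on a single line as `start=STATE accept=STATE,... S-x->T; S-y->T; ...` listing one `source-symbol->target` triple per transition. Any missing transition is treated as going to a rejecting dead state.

start=s0; accept=s0; s0-a->s1; s0-b->s1; s1-a->s0; s1-b->s0

Count input length modulo 2: every symbol advances one step around the cycle s0 → s1 → s0. Accept at s0.
2 states suffice.
        a   b  
>* s0   s1  s1 
   s1   s0  s0 
(> = start, * = accepting)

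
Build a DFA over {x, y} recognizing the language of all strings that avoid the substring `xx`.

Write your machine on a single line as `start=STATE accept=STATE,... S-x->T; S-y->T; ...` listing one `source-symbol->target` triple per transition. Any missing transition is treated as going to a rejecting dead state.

start=q0; accept=q0,q1; q0-x->q1; q0-y->q0; q1-x->q2; q1-y->q0; q2-x->q2; q2-y->q2

This is the complement of 'contains `xx`'. Use the same substring-matching states — q0 through q2 holding how much of `xx` has just been matched — but flip the accepting set: everything except the trap q2 accepts.
With 3 states:
        x   y  
>* q0   q1  q0 
 * q1   q2  q0 
   q2   q2  q2 
(> = start, * = accepting)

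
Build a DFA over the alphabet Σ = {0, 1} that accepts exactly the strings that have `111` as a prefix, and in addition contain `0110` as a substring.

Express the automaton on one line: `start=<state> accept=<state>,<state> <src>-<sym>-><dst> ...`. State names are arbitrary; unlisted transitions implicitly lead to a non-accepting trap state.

Run two small machines in parallel and take their product. One (5 states) tracks whether the input so far still matches the prefix `111`; the other (5 states) tracks whether and how much of `0110` has been seen. Each combined state is a pair, one component from each; accept when both components accept.
13 states suffice.
          0    1  
>  s0     s1   s2 
   s1     s1   s3 
   s2     s1   s4 
   s3     s1   s5 
   s4     s1   s6 
   s5     s7   s8 
   s6     s9   s6 
   s7     s7   s7 
   s8     s1   s8 
   s9     s9  s10 
   s10    s9  s11 
   s11   s12   s6 
 * s12   s12  s12 
(> = start, * = accepting)

start=s0 accept=s12 s0-0->s1 s0-1->s2 s1-0->s1 s1-1->s3 s2-0->s1 s2-1->s4 s3-0->s1 s3-1->s5 s4-0->s1 s4-1->s6 s5-0->s7 s5-1->s8 s6-0->s9 s6-1->s6 s7-0->s7 s7-1->s7 s8-0->s1 s8-1->s8 s9-0->s9 s9-1->s10 s10-0->s9 s10-1->s11 s11-0->s12 s11-1->s6 s12-0->s12 s12-1->s12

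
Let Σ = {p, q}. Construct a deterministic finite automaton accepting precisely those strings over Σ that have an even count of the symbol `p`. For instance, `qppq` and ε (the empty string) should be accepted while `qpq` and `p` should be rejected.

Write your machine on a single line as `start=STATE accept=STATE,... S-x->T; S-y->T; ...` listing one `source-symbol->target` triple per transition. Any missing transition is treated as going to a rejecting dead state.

start=s0; accept=s0; s0-p->s1; s0-q->s0; s1-p->s0; s1-q->s1

Keep the running count of `p`s modulo 2: each `p` advances along the cycle s0 → s1 → s0 while other symbols loop. Accept at s0.
With 2 states:
        p   q  
>* s0   s1  s0 
   s1   s0  s1 
(> = start, * = accepting)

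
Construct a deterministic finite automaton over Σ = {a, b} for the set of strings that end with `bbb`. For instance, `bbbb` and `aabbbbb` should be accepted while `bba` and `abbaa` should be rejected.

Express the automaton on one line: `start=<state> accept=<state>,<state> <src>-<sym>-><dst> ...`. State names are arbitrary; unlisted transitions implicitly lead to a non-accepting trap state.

Let each state record the length of the longest suffix of the input read so far that is also a prefix of `bbb`. S1 means the last symbol is `b`; S2 means the last 2 symbols are `bb`; S3 means the last 3 symbols are `bbb`. Accept only at S3, where the string currently ends in `bbb`.
        a   b  
>  S0   S0  S1 
   S1   S0  S2 
   S2   S0  S3 
 * S3   S0  S3 
(> = start, * = accepting)

start=S0 accept=S3 S0-a->S0 S0-b->S1 S1-a->S0 S1-b->S2 S2-a->S0 S2-b->S3 S3-a->S0 S3-b->S3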